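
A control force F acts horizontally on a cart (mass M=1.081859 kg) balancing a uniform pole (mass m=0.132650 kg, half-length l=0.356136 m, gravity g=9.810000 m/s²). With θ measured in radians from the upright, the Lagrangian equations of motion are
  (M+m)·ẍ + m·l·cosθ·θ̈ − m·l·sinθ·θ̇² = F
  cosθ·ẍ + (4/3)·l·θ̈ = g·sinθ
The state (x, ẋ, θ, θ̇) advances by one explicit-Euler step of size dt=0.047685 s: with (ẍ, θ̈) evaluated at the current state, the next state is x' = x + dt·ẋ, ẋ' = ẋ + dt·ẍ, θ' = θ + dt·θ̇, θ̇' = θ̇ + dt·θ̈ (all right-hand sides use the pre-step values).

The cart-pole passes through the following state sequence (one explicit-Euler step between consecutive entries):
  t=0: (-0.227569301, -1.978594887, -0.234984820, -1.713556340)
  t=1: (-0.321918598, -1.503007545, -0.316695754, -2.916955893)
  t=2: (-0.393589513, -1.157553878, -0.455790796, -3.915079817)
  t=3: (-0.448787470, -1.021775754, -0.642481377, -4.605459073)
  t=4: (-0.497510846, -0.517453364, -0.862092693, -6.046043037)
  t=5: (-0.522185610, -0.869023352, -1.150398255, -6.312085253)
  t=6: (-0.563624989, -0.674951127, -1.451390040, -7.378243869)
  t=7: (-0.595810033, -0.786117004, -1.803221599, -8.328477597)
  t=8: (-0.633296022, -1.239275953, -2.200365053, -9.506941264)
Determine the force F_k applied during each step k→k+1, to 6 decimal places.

step 0→1:
  ẍ = (ẋ'−ẋ)/dt = (-1.503007545−-1.978594887)/0.047685 = 9.973521
  θ̈ = (θ̇'−θ̇)/dt = (-2.916955893−-1.713556340)/0.047685 = -25.236438
  sinθ=-0.232828, cosθ=0.972518
  F = (M+m)·ẍ + m·l·cosθ·θ̈ − m·l·sinθ·θ̇² = 12.112931 + -1.159441 − -0.032297 = 10.985786
step 1→2:
  ẍ = (ẋ'−ẋ)/dt = (-1.157553878−-1.503007545)/0.047685 = 7.244493
  θ̈ = (θ̇'−θ̇)/dt = (-3.915079817−-2.916955893)/0.047685 = -20.931612
  sinθ=-0.311428, cosθ=0.950270
  F = (M+m)·ẍ + m·l·cosθ·θ̈ − m·l·sinθ·θ̇² = 8.798502 + -0.939664 − -0.125182 = 7.984020
step 2→3:
  ẍ = (ẋ'−ẋ)/dt = (-1.021775754−-1.157553878)/0.047685 = 2.847397
  θ̈ = (θ̇'−θ̇)/dt = (-4.605459073−-3.915079817)/0.047685 = -14.477912
  sinθ=-0.440173, cosθ=0.897913
  F = (M+m)·ẍ + m·l·cosθ·θ̈ − m·l·sinθ·θ̇² = 3.458189 + -0.614134 − -0.318733 = 3.162788
step 3→4:
  ẍ = (ẋ'−ẋ)/dt = (-0.517453364−-1.021775754)/0.047685 = 10.576122
  θ̈ = (θ̇'−θ̇)/dt = (-6.046043037−-4.605459073)/0.047685 = -30.210422
  sinθ=-0.599184, cosθ=0.800611
  F = (M+m)·ẍ + m·l·cosθ·θ̈ − m·l·sinθ·θ̇² = 12.844796 + -1.142620 − -0.600384 = 12.302560
step 4→5:
  ẍ = (ẋ'−ẋ)/dt = (-0.869023352−-0.517453364)/0.047685 = -7.372758
  θ̈ = (θ̇'−θ̇)/dt = (-6.312085253−-6.046043037)/0.047685 = -5.579159
  sinθ=-0.759206, cosθ=0.650850
  F = (M+m)·ẍ + m·l·cosθ·θ̈ − m·l·sinθ·θ̇² = -8.954282 + -0.171543 − -1.311068 = -7.814756
step 5→6:
  ẍ = (ẋ'−ẋ)/dt = (-0.674951127−-0.869023352)/0.047685 = 4.069880
  θ̈ = (θ̇'−θ̇)/dt = (-7.378243869−-6.312085253)/0.047685 = -22.358365
  sinθ=-0.912927, cosθ=0.408124
  F = (M+m)·ẍ + m·l·cosθ·θ̈ − m·l·sinθ·θ̇² = 4.942906 + -0.431077 − -1.718323 = 6.230151
step 6→7:
  ẍ = (ẋ'−ẋ)/dt = (-0.786117004−-0.674951127)/0.047685 = -2.331255
  θ̈ = (θ̇'−θ̇)/dt = (-8.328477597−-7.378243869)/0.047685 = -19.927309
  sinθ=-0.992880, cosθ=0.119123
  F = (M+m)·ẍ + m·l·cosθ·θ̈ − m·l·sinθ·θ̇² = -2.831330 + -0.112142 − -2.553440 = -0.390031
step 7→8:
  ẍ = (ẋ'−ẋ)/dt = (-1.239275953−-0.786117004)/0.047685 = -9.503176
  θ̈ = (θ̇'−θ̇)/dt = (-9.506941264−-8.328477597)/0.047685 = -24.713509
  sinθ=-0.973111, cosθ=-0.230338
  F = (M+m)·ẍ + m·l·cosθ·θ̈ − m·l·sinθ·θ̇² = -11.541693 + 0.268920 − -3.188721 = -8.084051

F_0 = 10.985786 N
F_1 = 7.984020 N
F_2 = 3.162788 N
F_3 = 12.302560 N
F_4 = -7.814756 N
F_5 = 6.230151 N
F_6 = -0.390031 N
F_7 = -8.084051 N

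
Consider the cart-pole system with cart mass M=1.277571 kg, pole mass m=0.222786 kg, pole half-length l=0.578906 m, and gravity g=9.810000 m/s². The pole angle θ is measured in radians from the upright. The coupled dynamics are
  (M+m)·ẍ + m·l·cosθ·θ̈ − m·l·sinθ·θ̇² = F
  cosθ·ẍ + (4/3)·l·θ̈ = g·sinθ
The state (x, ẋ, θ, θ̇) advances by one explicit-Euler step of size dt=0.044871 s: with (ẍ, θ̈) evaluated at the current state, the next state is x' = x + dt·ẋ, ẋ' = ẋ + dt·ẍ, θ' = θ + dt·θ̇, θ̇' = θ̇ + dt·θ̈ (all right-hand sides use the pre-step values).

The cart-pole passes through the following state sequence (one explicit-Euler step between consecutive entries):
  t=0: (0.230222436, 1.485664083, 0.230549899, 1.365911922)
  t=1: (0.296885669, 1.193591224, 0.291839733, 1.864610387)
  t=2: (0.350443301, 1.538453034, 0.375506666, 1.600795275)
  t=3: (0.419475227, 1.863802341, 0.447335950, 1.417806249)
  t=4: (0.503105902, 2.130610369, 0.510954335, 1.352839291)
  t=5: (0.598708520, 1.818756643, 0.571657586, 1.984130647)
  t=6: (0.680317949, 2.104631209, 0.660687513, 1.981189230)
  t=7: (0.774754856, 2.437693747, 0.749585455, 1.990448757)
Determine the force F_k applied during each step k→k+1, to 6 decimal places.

F_0 = -8.425585 N
F_1 = 10.675955 N
F_2 = 10.268221 N
F_3 = 8.640787 N
F_4 = -8.960157 N
F_5 = 9.277014 N
F_6 = 10.847013 N

step 0→1:
  ẍ = (ẋ'−ẋ)/dt = (1.193591224−1.485664083)/0.044871 = -6.509168
  θ̈ = (θ̇'−θ̇)/dt = (1.864610387−1.365911922)/0.044871 = 11.114048
  sinθ=0.228513, cosθ=0.973541
  F = (M+m)·ẍ + m·l·cosθ·θ̈ − m·l·sinθ·θ̇² = -9.766075 + 1.395476 − 0.054986 = -8.425585
step 1→2:
  ẍ = (ẋ'−ẋ)/dt = (1.538453034−1.193591224)/0.044871 = 7.685628
  θ̈ = (θ̇'−θ̇)/dt = (1.600795275−1.864610387)/0.044871 = -5.879412
  sinθ=0.287715, cosθ=0.957716
  F = (M+m)·ẍ + m·l·cosθ·θ̈ − m·l·sinθ·θ̇² = 11.531186 + -0.726217 − 0.129013 = 10.675955
step 2→3:
  ẍ = (ẋ'−ẋ)/dt = (1.863802341−1.538453034)/0.044871 = 7.250770
  θ̈ = (θ̇'−θ̇)/dt = (1.417806249−1.600795275)/0.044871 = -4.078113
  sinθ=0.366744, cosθ=0.930322
  F = (M+m)·ẍ + m·l·cosθ·θ̈ − m·l·sinθ·θ̇² = 10.878744 + -0.489315 − 0.121208 = 10.268221
step 3→4:
  ẍ = (ẋ'−ẋ)/dt = (2.130610369−1.863802341)/0.044871 = 5.946113
  θ̈ = (θ̇'−θ̇)/dt = (1.352839291−1.417806249)/0.044871 = -1.447861
  sinθ=0.432565, cosθ=0.901603
  F = (M+m)·ẍ + m·l·cosθ·θ̈ − m·l·sinθ·θ̇² = 8.921292 + -0.168360 − 0.112145 = 8.640787
step 4→5:
  ẍ = (ẋ'−ẋ)/dt = (1.818756643−2.130610369)/0.044871 = -6.950006
  θ̈ = (θ̇'−θ̇)/dt = (1.984130647−1.352839291)/0.044871 = 14.069028
  sinθ=0.489010, cosθ=0.872278
  F = (M+m)·ẍ + m·l·cosθ·θ̈ − m·l·sinθ·θ̇² = -10.427490 + 1.582760 − 0.115427 = -8.960157
step 5→6:
  ẍ = (ẋ'−ẋ)/dt = (2.104631209−1.818756643)/0.044871 = 6.371032
  θ̈ = (θ̇'−θ̇)/dt = (1.981189230−1.984130647)/0.044871 = -0.065553
  sinθ=0.541027, cosθ=0.841005
  F = (M+m)·ẍ + m·l·cosθ·θ̈ − m·l·sinθ·θ̇² = 9.558822 + -0.007110 − 0.274698 = 9.277014
step 6→7:
  ẍ = (ẋ'−ẋ)/dt = (2.437693747−2.104631209)/0.044871 = 7.422668
  θ̈ = (θ̇'−θ̇)/dt = (1.990448757−1.981189230)/0.044871 = 0.206359
  sinθ=0.613660, cosθ=0.789571
  F = (M+m)·ẍ + m·l·cosθ·θ̈ − m·l·sinθ·θ̇² = 11.136652 + 0.021014 − 0.310653 = 10.847013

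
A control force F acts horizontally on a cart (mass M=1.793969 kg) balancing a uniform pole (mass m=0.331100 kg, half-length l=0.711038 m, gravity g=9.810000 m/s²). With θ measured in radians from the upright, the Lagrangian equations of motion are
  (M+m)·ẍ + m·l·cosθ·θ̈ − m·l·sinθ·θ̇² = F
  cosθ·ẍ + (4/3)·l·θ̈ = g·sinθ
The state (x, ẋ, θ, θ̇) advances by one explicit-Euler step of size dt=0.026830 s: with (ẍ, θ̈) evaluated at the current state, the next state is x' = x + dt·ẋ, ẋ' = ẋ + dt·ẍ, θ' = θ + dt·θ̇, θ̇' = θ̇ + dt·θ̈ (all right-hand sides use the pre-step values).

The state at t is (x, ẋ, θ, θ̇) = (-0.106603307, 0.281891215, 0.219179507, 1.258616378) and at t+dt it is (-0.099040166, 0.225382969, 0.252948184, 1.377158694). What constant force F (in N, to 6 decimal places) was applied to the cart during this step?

ẍ = (ẋ'−ẋ)/dt = (0.225382969−0.281891215)/0.026830 = -2.106159
θ̈ = (θ̇'−θ̇)/dt = (1.377158694−1.258616378)/0.026830 = 4.418275
sinθ=0.217429, cosθ=0.976076
F = (M+m)·ẍ + m·l·cosθ·θ̈ − m·l·sinθ·θ̇² = -4.475733 + 1.015286 − 0.081088 = -3.541535

F = -3.541535 N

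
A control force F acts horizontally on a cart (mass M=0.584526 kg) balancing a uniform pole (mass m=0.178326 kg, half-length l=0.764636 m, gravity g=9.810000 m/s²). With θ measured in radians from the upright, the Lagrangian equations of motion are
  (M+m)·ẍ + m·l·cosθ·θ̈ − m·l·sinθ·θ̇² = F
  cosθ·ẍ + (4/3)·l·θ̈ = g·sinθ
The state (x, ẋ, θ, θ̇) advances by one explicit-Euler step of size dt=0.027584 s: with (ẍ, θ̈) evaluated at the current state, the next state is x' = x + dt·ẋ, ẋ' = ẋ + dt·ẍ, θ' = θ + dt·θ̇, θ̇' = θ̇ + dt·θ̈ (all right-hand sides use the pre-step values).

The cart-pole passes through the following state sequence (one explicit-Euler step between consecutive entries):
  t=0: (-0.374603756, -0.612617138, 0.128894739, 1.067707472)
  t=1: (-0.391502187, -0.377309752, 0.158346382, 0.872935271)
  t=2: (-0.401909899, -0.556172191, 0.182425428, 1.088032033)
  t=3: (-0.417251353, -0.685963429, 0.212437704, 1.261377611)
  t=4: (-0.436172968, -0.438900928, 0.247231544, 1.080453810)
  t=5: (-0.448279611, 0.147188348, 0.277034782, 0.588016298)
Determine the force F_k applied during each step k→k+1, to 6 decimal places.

step 0→1:
  ẍ = (ẋ'−ẋ)/dt = (-0.377309752−-0.612617138)/0.027584 = 8.530575
  θ̈ = (θ̇'−θ̇)/dt = (0.872935271−1.067707472)/0.027584 = -7.061057
  sinθ=0.128538, cosθ=0.991705
  F = (M+m)·ẍ + m·l·cosθ·θ̈ − m·l·sinθ·θ̇² = 6.507566 + -0.954820 − 0.019980 = 5.532766
step 1→2:
  ẍ = (ẋ'−ẋ)/dt = (-0.556172191−-0.377309752)/0.027584 = -6.484282
  θ̈ = (θ̇'−θ̇)/dt = (1.088032033−0.872935271)/0.027584 = 7.797881
  sinθ=0.157685, cosθ=0.987489
  F = (M+m)·ẍ + m·l·cosθ·θ̈ − m·l·sinθ·θ̇² = -4.946548 + 1.049974 − 0.016384 = -3.912958
step 2→3:
  ẍ = (ẋ'−ẋ)/dt = (-0.685963429−-0.556172191)/0.027584 = -4.705309
  θ̈ = (θ̇'−θ̇)/dt = (1.261377611−1.088032033)/0.027584 = 6.284280
  sinθ=0.181415, cosθ=0.983407
  F = (M+m)·ẍ + m·l·cosθ·θ̈ − m·l·sinθ·θ̇² = -3.589454 + 0.842671 − 0.029284 = -2.776067
step 3→4:
  ẍ = (ẋ'−ẋ)/dt = (-0.438900928−-0.685963429)/0.027584 = 8.956732
  θ̈ = (θ̇'−θ̇)/dt = (1.080453810−1.261377611)/0.027584 = -6.559013
  sinθ=0.210843, cosθ=0.977520
  F = (M+m)·ẍ + m·l·cosθ·θ̈ − m·l·sinθ·θ̇² = 6.832661 + -0.874246 − 0.045742 = 5.912673
step 4→5:
  ẍ = (ẋ'−ẋ)/dt = (0.147188348−-0.438900928)/0.027584 = 21.247436
  θ̈ = (θ̇'−θ̇)/dt = (0.588016298−1.080453810)/0.027584 = -17.852288
  sinθ=0.244721, cosθ=0.969594
  F = (M+m)·ẍ + m·l·cosθ·θ̈ − m·l·sinθ·θ̇² = 16.208649 + -2.360223 − 0.038954 = 13.809472

F_0 = 5.532766 N
F_1 = -3.912958 N
F_2 = -2.776067 N
F_3 = 5.912673 N
F_4 = 13.809472 N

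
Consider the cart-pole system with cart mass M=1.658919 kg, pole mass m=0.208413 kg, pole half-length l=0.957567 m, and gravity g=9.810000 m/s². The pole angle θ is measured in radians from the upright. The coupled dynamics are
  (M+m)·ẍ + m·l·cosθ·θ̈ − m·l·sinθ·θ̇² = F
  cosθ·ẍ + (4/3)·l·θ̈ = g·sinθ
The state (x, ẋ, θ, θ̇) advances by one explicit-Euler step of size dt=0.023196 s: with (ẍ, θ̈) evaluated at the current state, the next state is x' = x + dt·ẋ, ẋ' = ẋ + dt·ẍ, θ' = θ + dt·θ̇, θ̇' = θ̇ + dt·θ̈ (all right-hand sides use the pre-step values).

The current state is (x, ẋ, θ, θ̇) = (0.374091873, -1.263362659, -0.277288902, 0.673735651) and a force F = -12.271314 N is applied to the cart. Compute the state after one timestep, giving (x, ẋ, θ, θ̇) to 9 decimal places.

(0.344786913, -1.423489155, -0.261660930, 0.745571990)

sinθ=-0.273749121, cosθ=0.961801133
temp = (F + m·l·θ̇²·sinθ)/(M+m) = (-12.271314 + -0.024798520)/1.867332 = -6.584856105
θ̈ = (g·sinθ − cosθ·temp)/(l·(4/3 − m·cos²θ/(M+m))) = 3.096927893
ẍ = temp − m·l·θ̈·cosθ/(M+m) = -6.903194347
Euler: x'=0.374091873+0.023196·-1.263362659=0.344786913, ẋ'=-1.263362659+0.023196·-6.903194347=-1.423489155
       θ'=-0.277288902+0.023196·0.673735651=-0.261660930, θ̇'=0.673735651+0.023196·3.096927893=0.745571990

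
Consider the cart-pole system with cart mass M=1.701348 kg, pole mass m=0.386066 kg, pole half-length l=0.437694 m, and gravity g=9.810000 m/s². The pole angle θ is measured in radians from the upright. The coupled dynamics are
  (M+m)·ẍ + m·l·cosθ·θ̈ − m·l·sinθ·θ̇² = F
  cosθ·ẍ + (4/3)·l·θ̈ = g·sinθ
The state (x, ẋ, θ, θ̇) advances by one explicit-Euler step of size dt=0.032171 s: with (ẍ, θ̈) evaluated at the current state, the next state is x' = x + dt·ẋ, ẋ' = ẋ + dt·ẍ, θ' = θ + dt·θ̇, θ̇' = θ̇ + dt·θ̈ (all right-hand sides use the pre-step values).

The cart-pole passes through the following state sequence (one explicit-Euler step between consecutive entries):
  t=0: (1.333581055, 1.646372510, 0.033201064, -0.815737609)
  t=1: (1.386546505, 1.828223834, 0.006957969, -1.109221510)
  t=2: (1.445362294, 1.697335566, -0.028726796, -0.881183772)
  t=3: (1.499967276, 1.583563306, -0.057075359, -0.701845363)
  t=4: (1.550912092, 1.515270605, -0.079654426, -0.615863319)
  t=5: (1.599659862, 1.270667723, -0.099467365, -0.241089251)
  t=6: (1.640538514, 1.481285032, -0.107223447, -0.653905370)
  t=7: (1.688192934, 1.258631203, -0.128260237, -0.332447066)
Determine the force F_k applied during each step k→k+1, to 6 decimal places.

step 0→1:
  ẍ = (ẋ'−ẋ)/dt = (1.828223834−1.646372510)/0.032171 = 5.652648
  θ̈ = (θ̇'−θ̇)/dt = (-1.109221510−-0.815737609)/0.032171 = -9.122623
  sinθ=0.033195, cosθ=0.999449
  F = (M+m)·ẍ + m·l·cosθ·θ̈ − m·l·sinθ·θ̇² = 11.799416 + -1.540680 − 0.003733 = 10.255003
step 1→2:
  ẍ = (ẋ'−ẋ)/dt = (1.697335566−1.828223834)/0.032171 = -4.068517
  θ̈ = (θ̇'−θ̇)/dt = (-0.881183772−-1.109221510)/0.032171 = 7.088301
  sinθ=0.006958, cosθ=0.999976
  F = (M+m)·ẍ + m·l·cosθ·θ̈ − m·l·sinθ·θ̇² = -8.492680 + 1.197743 − 0.001447 = -7.296383
step 2→3:
  ẍ = (ẋ'−ẋ)/dt = (1.583563306−1.697335566)/0.032171 = -3.536485
  θ̈ = (θ̇'−θ̇)/dt = (-0.701845363−-0.881183772)/0.032171 = 5.574536
  sinθ=-0.028723, cosθ=0.999587
  F = (M+m)·ẍ + m·l·cosθ·θ̈ − m·l·sinθ·θ̇² = -7.382108 + 0.941590 − -0.003769 = -6.436750
step 3→4:
  ẍ = (ẋ'−ẋ)/dt = (1.515270605−1.583563306)/0.032171 = -2.122803
  θ̈ = (θ̇'−θ̇)/dt = (-0.615863319−-0.701845363)/0.032171 = 2.672657
  sinθ=-0.057044, cosθ=0.998372
  F = (M+m)·ẍ + m·l·cosθ·θ̈ − m·l·sinθ·θ̇² = -4.431169 + 0.450887 − -0.004748 = -3.975534
step 4→5:
  ẍ = (ẋ'−ẋ)/dt = (1.270667723−1.515270605)/0.032171 = -7.603210
  θ̈ = (θ̇'−θ̇)/dt = (-0.241089251−-0.615863319)/0.032171 = 11.649438
  sinθ=-0.079570, cosθ=0.996829
  F = (M+m)·ẍ + m·l·cosθ·θ̈ − m·l·sinθ·θ̇² = -15.871048 + 1.962266 − -0.005100 = -13.903682
step 5→6:
  ẍ = (ẋ'−ẋ)/dt = (1.481285032−1.270667723)/0.032171 = 6.546806
  θ̈ = (θ̇'−θ̇)/dt = (-0.653905370−-0.241089251)/0.032171 = -12.831933
  sinθ=-0.099303, cosθ=0.995057
  F = (M+m)·ẍ + m·l·cosθ·θ̈ − m·l·sinθ·θ̇² = 13.665895 + -2.157607 − -0.000975 = 11.509264
step 6→7:
  ẍ = (ẋ'−ẋ)/dt = (1.258631203−1.481285032)/0.032171 = -6.920948
  θ̈ = (θ̇'−θ̇)/dt = (-0.332447066−-0.653905370)/0.032171 = 9.992176
  sinθ=-0.107018, cosθ=0.994257
  F = (M+m)·ẍ + m·l·cosθ·θ̈ − m·l·sinθ·θ̇² = -14.446884 + 1.678769 − -0.007732 = -12.760383

F_0 = 10.255003 N
F_1 = -7.296383 N
F_2 = -6.436750 N
F_3 = -3.975534 N
F_4 = -13.903682 N
F_5 = 11.509264 N
F_6 = -12.760383 N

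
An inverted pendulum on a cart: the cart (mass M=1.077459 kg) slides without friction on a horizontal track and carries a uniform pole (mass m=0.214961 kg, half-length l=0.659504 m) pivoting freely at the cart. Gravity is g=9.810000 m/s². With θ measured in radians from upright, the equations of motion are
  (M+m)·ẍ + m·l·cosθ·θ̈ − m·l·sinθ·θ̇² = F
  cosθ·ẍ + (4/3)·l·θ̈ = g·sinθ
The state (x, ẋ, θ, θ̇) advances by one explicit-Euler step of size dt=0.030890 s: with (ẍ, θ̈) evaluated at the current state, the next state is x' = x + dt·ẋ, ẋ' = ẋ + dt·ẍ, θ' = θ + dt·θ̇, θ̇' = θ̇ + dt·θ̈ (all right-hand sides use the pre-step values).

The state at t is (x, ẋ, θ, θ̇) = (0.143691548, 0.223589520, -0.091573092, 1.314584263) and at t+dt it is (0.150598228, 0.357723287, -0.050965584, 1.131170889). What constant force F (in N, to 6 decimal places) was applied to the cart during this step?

ẍ = (ẋ'−ẋ)/dt = (0.357723287−0.223589520)/0.030890 = 4.342304
θ̈ = (θ̇'−θ̇)/dt = (1.131170889−1.314584263)/0.030890 = -5.937629
sinθ=-0.091445, cosθ=0.995810
F = (M+m)·ẍ + m·l·cosθ·θ̈ − m·l·sinθ·θ̇² = 5.612080 + -0.838237 − -0.022403 = 4.796247

F = 4.796247 N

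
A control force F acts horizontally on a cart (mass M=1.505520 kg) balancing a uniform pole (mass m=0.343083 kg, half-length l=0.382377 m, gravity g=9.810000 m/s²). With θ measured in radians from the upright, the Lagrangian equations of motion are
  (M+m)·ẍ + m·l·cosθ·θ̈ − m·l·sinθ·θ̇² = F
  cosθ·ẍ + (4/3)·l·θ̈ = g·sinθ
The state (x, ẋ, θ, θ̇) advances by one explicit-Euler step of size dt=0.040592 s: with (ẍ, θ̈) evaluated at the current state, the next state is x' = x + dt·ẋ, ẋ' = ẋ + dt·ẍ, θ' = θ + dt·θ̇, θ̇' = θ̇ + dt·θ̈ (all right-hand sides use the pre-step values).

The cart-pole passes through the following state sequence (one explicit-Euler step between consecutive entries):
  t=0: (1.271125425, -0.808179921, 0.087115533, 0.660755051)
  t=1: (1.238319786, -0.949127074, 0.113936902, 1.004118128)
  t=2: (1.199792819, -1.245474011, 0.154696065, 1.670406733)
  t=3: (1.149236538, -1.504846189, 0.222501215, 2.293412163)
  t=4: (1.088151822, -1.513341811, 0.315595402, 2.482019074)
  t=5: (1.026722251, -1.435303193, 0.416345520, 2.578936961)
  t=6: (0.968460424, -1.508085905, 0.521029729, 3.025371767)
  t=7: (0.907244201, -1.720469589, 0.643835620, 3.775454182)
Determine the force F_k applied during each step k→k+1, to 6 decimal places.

F_0 = -5.318379 N
F_1 = -11.371614 N
F_2 = -9.879073 N
F_3 = 0.055358 N
F_4 = 3.600875 N
F_5 = -2.347912 N
F_6 = -8.167393 N

step 0→1:
  ẍ = (ẋ'−ẋ)/dt = (-0.949127074−-0.808179921)/0.040592 = -3.472289
  θ̈ = (θ̇'−θ̇)/dt = (1.004118128−0.660755051)/0.040592 = 8.458885
  sinθ=0.087005, cosθ=0.996208
  F = (M+m)·ẍ + m·l·cosθ·θ̈ − m·l·sinθ·θ̇² = -6.418884 + 1.105488 − 0.004983 = -5.318379
step 1→2:
  ẍ = (ẋ'−ẋ)/dt = (-1.245474011−-0.949127074)/0.040592 = -7.300624
  θ̈ = (θ̇'−θ̇)/dt = (1.670406733−1.004118128)/0.040592 = 16.414284
  sinθ=0.113691, cosθ=0.993516
  F = (M+m)·ẍ + m·l·cosθ·θ̈ − m·l·sinθ·θ̇² = -13.495956 + 2.139380 − 0.015038 = -11.371614
step 2→3:
  ẍ = (ẋ'−ẋ)/dt = (-1.504846189−-1.245474011)/0.040592 = -6.389736
  θ̈ = (θ̇'−θ̇)/dt = (2.293412163−1.670406733)/0.040592 = 15.347986
  sinθ=0.154080, cosθ=0.988058
  F = (M+m)·ẍ + m·l·cosθ·θ̈ − m·l·sinθ·θ̇² = -11.812086 + 1.989413 − 0.056400 = -9.879073
step 3→4:
  ẍ = (ẋ'−ẋ)/dt = (-1.513341811−-1.504846189)/0.040592 = -0.209293
  θ̈ = (θ̇'−θ̇)/dt = (2.482019074−2.293412163)/0.040592 = 4.646406
  sinθ=0.220670, cosθ=0.975349
  F = (M+m)·ẍ + m·l·cosθ·θ̈ − m·l·sinθ·θ̇² = -0.386900 + 0.594522 − 0.152264 = 0.055358
step 4→5:
  ẍ = (ẋ'−ẋ)/dt = (-1.435303193−-1.513341811)/0.040592 = 1.922512
  θ̈ = (θ̇'−θ̇)/dt = (2.578936961−2.482019074)/0.040592 = 2.387611
  sinθ=0.310383, cosθ=0.950612
  F = (M+m)·ẍ + m·l·cosθ·θ̈ − m·l·sinθ·θ̇² = 3.553962 + 0.297754 − 0.250841 = 3.600875
step 5→6:
  ẍ = (ẋ'−ẋ)/dt = (-1.508085905−-1.435303193)/0.040592 = -1.793031
  θ̈ = (θ̇'−θ̇)/dt = (3.025371767−2.578936961)/0.040592 = 10.998098
  sinθ=0.404421, cosθ=0.914573
  F = (M+m)·ẍ + m·l·cosθ·θ̈ − m·l·sinθ·θ̇² = -3.314602 + 1.319553 − 0.352863 = -2.347912
step 6→7:
  ẍ = (ẋ'−ẋ)/dt = (-1.720469589−-1.508085905)/0.040592 = -5.232156
  θ̈ = (θ̇'−θ̇)/dt = (3.775454182−3.025371767)/0.040592 = 18.478577
  sinθ=0.497773, cosθ=0.867307
  F = (M+m)·ẍ + m·l·cosθ·θ̈ − m·l·sinθ·θ̇² = -9.672180 + 2.102482 − 0.597696 = -8.167393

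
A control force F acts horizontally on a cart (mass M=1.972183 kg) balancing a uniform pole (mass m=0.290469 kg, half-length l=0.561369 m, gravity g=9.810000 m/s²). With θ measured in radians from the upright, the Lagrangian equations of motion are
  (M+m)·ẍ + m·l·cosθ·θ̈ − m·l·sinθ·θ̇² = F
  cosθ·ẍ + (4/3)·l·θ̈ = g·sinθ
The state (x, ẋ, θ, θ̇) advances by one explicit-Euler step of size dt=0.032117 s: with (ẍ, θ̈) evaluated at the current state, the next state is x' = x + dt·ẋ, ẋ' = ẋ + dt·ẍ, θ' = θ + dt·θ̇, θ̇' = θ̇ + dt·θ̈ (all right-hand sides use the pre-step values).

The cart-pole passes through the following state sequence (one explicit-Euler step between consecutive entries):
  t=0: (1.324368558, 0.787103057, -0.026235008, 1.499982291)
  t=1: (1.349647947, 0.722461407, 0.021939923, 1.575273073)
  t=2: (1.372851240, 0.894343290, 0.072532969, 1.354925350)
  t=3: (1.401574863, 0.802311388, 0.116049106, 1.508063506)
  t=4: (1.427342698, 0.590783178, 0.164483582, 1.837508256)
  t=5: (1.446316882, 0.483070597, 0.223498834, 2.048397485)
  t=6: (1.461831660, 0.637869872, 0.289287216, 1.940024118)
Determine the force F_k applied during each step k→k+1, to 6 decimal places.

step 0→1:
  ẍ = (ẋ'−ẋ)/dt = (0.722461407−0.787103057)/0.032117 = -2.012693
  θ̈ = (θ̇'−θ̇)/dt = (1.575273073−1.499982291)/0.032117 = 2.344266
  sinθ=-0.026232, cosθ=0.999656
  F = (M+m)·ẍ + m·l·cosθ·θ̈ − m·l·sinθ·θ̇² = -4.554023 + 0.382125 − -0.009624 = -4.162274
step 1→2:
  ẍ = (ẋ'−ẋ)/dt = (0.894343290−0.722461407)/0.032117 = 5.351742
  θ̈ = (θ̇'−θ̇)/dt = (1.354925350−1.575273073)/0.032117 = -6.860782
  sinθ=0.021938, cosθ=0.999759
  F = (M+m)·ẍ + m·l·cosθ·θ̈ − m·l·sinθ·θ̇² = 12.109129 + -1.118452 − 0.008877 = 10.981800
step 2→3:
  ẍ = (ẋ'−ẋ)/dt = (0.802311388−0.894343290)/0.032117 = -2.865520
  θ̈ = (θ̇'−θ̇)/dt = (1.508063506−1.354925350)/0.032117 = 4.768134
  sinθ=0.072469, cosθ=0.997371
  F = (M+m)·ẍ + m·l·cosθ·θ̈ − m·l·sinθ·θ̇² = -6.483674 + 0.775449 − 0.021694 = -5.729919
step 3→4:
  ẍ = (ẋ'−ẋ)/dt = (0.590783178−0.802311388)/0.032117 = -6.586176
  θ̈ = (θ̇'−θ̇)/dt = (1.837508256−1.508063506)/0.032117 = 10.257644
  sinθ=0.115789, cosθ=0.993274
  F = (M+m)·ẍ + m·l·cosθ·θ̈ − m·l·sinθ·θ̇² = -14.902224 + 1.661364 − 0.042939 = -13.283799
step 4→5:
  ẍ = (ẋ'−ẋ)/dt = (0.483070597−0.590783178)/0.032117 = -3.353756
  θ̈ = (θ̇'−θ̇)/dt = (2.048397485−1.837508256)/0.032117 = 6.566280
  sinθ=0.163743, cosθ=0.986503
  F = (M+m)·ẍ + m·l·cosθ·θ̈ − m·l·sinθ·θ̇² = -7.588383 + 1.056248 − 0.090151 = -6.622285
step 5→6:
  ẍ = (ẋ'−ẋ)/dt = (0.637869872−0.483070597)/0.032117 = 4.819855
  θ̈ = (θ̇'−θ̇)/dt = (1.940024118−2.048397485)/0.032117 = -3.374330
  sinθ=0.221643, cosθ=0.975128
  F = (M+m)·ẍ + m·l·cosθ·θ̈ − m·l·sinθ·θ̇² = 10.905654 + -0.536534 − 0.151646 = 10.217474

F_0 = -4.162274 N
F_1 = 10.981800 N
F_2 = -5.729919 N
F_3 = -13.283799 N
F_4 = -6.622285 N
F_5 = 10.217474 N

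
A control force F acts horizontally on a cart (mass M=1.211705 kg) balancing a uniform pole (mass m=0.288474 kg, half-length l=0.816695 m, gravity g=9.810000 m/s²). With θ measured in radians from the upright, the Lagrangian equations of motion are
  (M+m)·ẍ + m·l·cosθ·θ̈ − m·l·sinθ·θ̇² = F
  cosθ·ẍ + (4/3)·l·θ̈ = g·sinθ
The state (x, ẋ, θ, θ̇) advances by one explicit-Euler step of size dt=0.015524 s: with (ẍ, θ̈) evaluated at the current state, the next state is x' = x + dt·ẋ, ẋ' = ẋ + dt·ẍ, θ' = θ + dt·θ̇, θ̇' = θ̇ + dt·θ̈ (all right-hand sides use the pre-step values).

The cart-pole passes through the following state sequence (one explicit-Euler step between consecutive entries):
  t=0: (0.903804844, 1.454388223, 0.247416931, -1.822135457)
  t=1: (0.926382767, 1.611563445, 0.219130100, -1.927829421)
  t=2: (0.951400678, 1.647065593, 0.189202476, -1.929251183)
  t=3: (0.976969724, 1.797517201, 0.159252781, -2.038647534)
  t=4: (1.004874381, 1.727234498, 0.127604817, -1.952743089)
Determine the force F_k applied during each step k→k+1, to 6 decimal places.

step 0→1:
  ẍ = (ẋ'−ẋ)/dt = (1.611563445−1.454388223)/0.015524 = 10.124660
  θ̈ = (θ̇'−θ̇)/dt = (-1.927829421−-1.822135457)/0.015524 = -6.808423
  sinθ=0.244900, cosθ=0.969548
  F = (M+m)·ẍ + m·l·cosθ·θ̈ − m·l·sinθ·θ̇² = 15.188802 + -1.555187 − 0.191566 = 13.442050
step 1→2:
  ẍ = (ẋ'−ẋ)/dt = (1.647065593−1.611563445)/0.015524 = 2.286920
  θ̈ = (θ̇'−θ̇)/dt = (-1.929251183−-1.927829421)/0.015524 = -0.091585
  sinθ=0.217381, cosθ=0.976087
  F = (M+m)·ẍ + m·l·cosθ·θ̈ − m·l·sinθ·θ̇² = 3.430790 + -0.021061 − 0.190338 = 3.219391
step 2→3:
  ẍ = (ẋ'−ẋ)/dt = (1.797517201−1.647065593)/0.015524 = 9.691549
  θ̈ = (θ̇'−θ̇)/dt = (-2.038647534−-1.929251183)/0.015524 = -7.046918
  sinθ=0.188076, cosθ=0.982155
  F = (M+m)·ẍ + m·l·cosθ·θ̈ − m·l·sinθ·θ̇² = 14.539058 + -1.630593 − 0.164921 = 12.743544
step 3→4:
  ẍ = (ẋ'−ẋ)/dt = (1.727234498−1.797517201)/0.015524 = -4.527358
  θ̈ = (θ̇'−θ̇)/dt = (-1.952743089−-2.038647534)/0.015524 = 5.533654
  sinθ=0.158580, cosθ=0.987346
  F = (M+m)·ẍ + m·l·cosθ·θ̈ − m·l·sinθ·θ̇² = -6.791847 + 1.287206 − 0.155275 = -5.659916

F_0 = 13.442050 N
F_1 = 3.219391 N
F_2 = 12.743544 N
F_3 = -5.659916 N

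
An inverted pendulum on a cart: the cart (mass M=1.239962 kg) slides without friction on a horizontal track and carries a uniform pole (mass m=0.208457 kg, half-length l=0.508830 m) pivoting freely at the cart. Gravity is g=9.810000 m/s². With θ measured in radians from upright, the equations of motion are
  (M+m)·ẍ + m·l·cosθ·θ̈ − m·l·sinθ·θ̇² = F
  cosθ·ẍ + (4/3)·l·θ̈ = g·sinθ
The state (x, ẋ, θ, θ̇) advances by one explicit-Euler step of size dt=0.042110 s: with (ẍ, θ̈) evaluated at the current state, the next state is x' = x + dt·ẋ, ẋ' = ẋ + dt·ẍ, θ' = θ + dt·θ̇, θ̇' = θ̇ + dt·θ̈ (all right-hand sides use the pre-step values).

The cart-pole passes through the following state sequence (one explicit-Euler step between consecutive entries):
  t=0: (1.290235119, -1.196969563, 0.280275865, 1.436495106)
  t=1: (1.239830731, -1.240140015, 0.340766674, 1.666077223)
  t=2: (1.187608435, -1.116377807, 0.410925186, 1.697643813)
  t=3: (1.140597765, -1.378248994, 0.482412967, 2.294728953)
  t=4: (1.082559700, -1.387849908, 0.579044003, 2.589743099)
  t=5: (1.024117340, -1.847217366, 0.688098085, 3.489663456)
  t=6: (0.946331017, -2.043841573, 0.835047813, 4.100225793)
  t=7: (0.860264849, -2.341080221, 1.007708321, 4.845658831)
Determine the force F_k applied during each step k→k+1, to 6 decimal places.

step 0→1:
  ẍ = (ẋ'−ẋ)/dt = (-1.240140015−-1.196969563)/0.042110 = -1.025183
  θ̈ = (θ̇'−θ̇)/dt = (1.666077223−1.436495106)/0.042110 = 5.451962
  sinθ=0.276621, cosθ=0.960979
  F = (M+m)·ẍ + m·l·cosθ·θ̈ − m·l·sinθ·θ̇² = -1.484894 + 0.555720 − 0.060546 = -0.989720
step 1→2:
  ẍ = (ẋ'−ẋ)/dt = (-1.116377807−-1.240140015)/0.042110 = 2.939022
  θ̈ = (θ̇'−θ̇)/dt = (1.697643813−1.666077223)/0.042110 = 0.749622
  sinθ=0.334210, cosθ=0.942499
  F = (M+m)·ẍ + m·l·cosθ·θ̈ − m·l·sinθ·θ̇² = 4.256935 + 0.074940 − 0.098401 = 4.233474
step 2→3:
  ẍ = (ẋ'−ẋ)/dt = (-1.378248994−-1.116377807)/0.042110 = -6.218741
  θ̈ = (θ̇'−θ̇)/dt = (2.294728953−1.697643813)/0.042110 = 14.179177
  sinθ=0.399458, cosθ=0.916752
  F = (M+m)·ẍ + m·l·cosθ·θ̈ − m·l·sinθ·θ̇² = -9.007343 + 1.378770 − 0.122111 = -7.750683
step 3→4:
  ẍ = (ẋ'−ẋ)/dt = (-1.387849908−-1.378248994)/0.042110 = -0.227996
  θ̈ = (θ̇'−θ̇)/dt = (2.589743099−2.294728953)/0.042110 = 7.005798
  sinθ=0.463918, cosθ=0.885878
  F = (M+m)·ẍ + m·l·cosθ·θ̈ − m·l·sinθ·θ̇² = -0.330234 + 0.658295 − 0.259115 = 0.068946
step 4→5:
  ẍ = (ẋ'−ẋ)/dt = (-1.847217366−-1.387849908)/0.042110 = -10.908750
  θ̈ = (θ̇'−θ̇)/dt = (3.489663456−2.589743099)/0.042110 = 21.370704
  sinθ=0.547224, cosθ=0.836986
  F = (M+m)·ẍ + m·l·cosθ·θ̈ − m·l·sinθ·θ̇² = -15.800441 + 1.897258 − 0.389285 = -14.292468
step 5→6:
  ẍ = (ẋ'−ẋ)/dt = (-2.043841573−-1.847217366)/0.042110 = -4.669300
  θ̈ = (θ̇'−θ̇)/dt = (4.100225793−3.489663456)/0.042110 = 14.499224
  sinθ=0.635069, cosθ=0.772455
  F = (M+m)·ẍ + m·l·cosθ·θ̈ − m·l·sinθ·θ̇² = -6.763102 + 1.187975 − 0.820309 = -6.395436
step 6→7:
  ẍ = (ẋ'−ẋ)/dt = (-2.341080221−-2.043841573)/0.042110 = -7.058624
  θ̈ = (θ̇'−θ̇)/dt = (4.845658831−4.100225793)/0.042110 = 17.702043
  sinθ=0.741329, cosθ=0.671142
  F = (M+m)·ẍ + m·l·cosθ·θ̈ − m·l·sinθ·θ̇² = -10.223845 + 1.260164 − 1.321951 = -10.285632

F_0 = -0.989720 N
F_1 = 4.233474 N
F_2 = -7.750683 N
F_3 = 0.068946 N
F_4 = -14.292468 N
F_5 = -6.395436 N
F_6 = -10.285632 N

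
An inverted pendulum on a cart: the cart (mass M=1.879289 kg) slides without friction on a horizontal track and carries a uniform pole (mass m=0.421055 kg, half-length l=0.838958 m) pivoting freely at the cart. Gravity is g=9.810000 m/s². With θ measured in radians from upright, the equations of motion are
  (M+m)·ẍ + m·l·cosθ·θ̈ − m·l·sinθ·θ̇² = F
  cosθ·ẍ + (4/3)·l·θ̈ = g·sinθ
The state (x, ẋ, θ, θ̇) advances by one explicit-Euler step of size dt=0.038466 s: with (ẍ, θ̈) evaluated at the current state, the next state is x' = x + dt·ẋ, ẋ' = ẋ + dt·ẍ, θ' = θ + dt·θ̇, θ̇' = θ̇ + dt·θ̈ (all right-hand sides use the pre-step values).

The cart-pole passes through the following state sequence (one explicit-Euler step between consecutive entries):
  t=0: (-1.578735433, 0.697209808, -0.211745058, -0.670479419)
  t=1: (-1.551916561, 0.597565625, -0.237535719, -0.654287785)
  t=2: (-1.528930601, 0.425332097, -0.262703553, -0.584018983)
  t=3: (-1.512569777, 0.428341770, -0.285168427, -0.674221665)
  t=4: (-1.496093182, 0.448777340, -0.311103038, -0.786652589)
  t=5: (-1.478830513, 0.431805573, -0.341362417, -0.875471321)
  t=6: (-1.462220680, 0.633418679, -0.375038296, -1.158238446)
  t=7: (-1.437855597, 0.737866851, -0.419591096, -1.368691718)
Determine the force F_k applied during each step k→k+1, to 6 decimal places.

step 0→1:
  ẍ = (ẋ'−ẋ)/dt = (0.597565625−0.697209808)/0.038466 = -2.590448
  θ̈ = (θ̇'−θ̇)/dt = (-0.654287785−-0.670479419)/0.038466 = 0.420934
  sinθ=-0.210166, cosθ=0.977666
  F = (M+m)·ẍ + m·l·cosθ·θ̈ − m·l·sinθ·θ̇² = -5.958922 + 0.145373 − -0.033374 = -5.780175
step 1→2:
  ẍ = (ẋ'−ẋ)/dt = (0.425332097−0.597565625)/0.038466 = -4.477552
  θ̈ = (θ̇'−θ̇)/dt = (-0.584018983−-0.654287785)/0.038466 = 1.826777
  sinθ=-0.235308, cosθ=0.971921
  F = (M+m)·ẍ + m·l·cosθ·θ̈ − m·l·sinθ·θ̇² = -10.299911 + 0.627185 − -0.035584 = -9.637142
step 2→3:
  ẍ = (ẋ'−ẋ)/dt = (0.428341770−0.425332097)/0.038466 = 0.078242
  θ̈ = (θ̇'−θ̇)/dt = (-0.674221665−-0.584018983)/0.038466 = -2.344998
  sinθ=-0.259692, cosθ=0.965691
  F = (M+m)·ẍ + m·l·cosθ·θ̈ − m·l·sinθ·θ̇² = 0.179984 + -0.799944 − -0.031289 = -0.588671
step 3→4:
  ẍ = (ẋ'−ẋ)/dt = (0.448777340−0.428341770)/0.038466 = 0.531263
  θ̈ = (θ̇'−θ̇)/dt = (-0.786652589−-0.674221665)/0.038466 = -2.922865
  sinθ=-0.281319, cosθ=0.959614
  F = (M+m)·ẍ + m·l·cosθ·θ̈ − m·l·sinθ·θ̇² = 1.222088 + -0.990797 − -0.045173 = 0.276465
step 4→5:
  ẍ = (ẋ'−ẋ)/dt = (0.431805573−0.448777340)/0.038466 = -0.441215
  θ̈ = (θ̇'−θ̇)/dt = (-0.875471321−-0.786652589)/0.038466 = -2.309019
  sinθ=-0.306109, cosθ=0.951996
  F = (M+m)·ẍ + m·l·cosθ·θ̈ − m·l·sinθ·θ̇² = -1.014946 + -0.776501 − -0.066915 = -1.724532
step 5→6:
  ẍ = (ẋ'−ẋ)/dt = (0.633418679−0.431805573)/0.038466 = 5.241333
  θ̈ = (θ̇'−θ̇)/dt = (-1.158238446−-0.875471321)/0.038466 = -7.351093
  sinθ=-0.334771, cosθ=0.942299
  F = (M+m)·ẍ + m·l·cosθ·θ̈ − m·l·sinθ·θ̇² = 12.056868 + -2.446921 − -0.090638 = 9.700586
step 6→7:
  ẍ = (ẋ'−ẋ)/dt = (0.737866851−0.633418679)/0.038466 = 2.715337
  θ̈ = (θ̇'−θ̇)/dt = (-1.368691718−-1.158238446)/0.038466 = -5.471150
  sinθ=-0.366308, cosθ=0.930494
  F = (M+m)·ẍ + m·l·cosθ·θ̈ − m·l·sinθ·θ̇² = 6.246210 + -1.798337 − -0.173589 = 4.621462

F_0 = -5.780175 N
F_1 = -9.637142 N
F_2 = -0.588671 N
F_3 = 0.276465 N
F_4 = -1.724532 N
F_5 = 9.700586 N
F_6 = 4.621462 N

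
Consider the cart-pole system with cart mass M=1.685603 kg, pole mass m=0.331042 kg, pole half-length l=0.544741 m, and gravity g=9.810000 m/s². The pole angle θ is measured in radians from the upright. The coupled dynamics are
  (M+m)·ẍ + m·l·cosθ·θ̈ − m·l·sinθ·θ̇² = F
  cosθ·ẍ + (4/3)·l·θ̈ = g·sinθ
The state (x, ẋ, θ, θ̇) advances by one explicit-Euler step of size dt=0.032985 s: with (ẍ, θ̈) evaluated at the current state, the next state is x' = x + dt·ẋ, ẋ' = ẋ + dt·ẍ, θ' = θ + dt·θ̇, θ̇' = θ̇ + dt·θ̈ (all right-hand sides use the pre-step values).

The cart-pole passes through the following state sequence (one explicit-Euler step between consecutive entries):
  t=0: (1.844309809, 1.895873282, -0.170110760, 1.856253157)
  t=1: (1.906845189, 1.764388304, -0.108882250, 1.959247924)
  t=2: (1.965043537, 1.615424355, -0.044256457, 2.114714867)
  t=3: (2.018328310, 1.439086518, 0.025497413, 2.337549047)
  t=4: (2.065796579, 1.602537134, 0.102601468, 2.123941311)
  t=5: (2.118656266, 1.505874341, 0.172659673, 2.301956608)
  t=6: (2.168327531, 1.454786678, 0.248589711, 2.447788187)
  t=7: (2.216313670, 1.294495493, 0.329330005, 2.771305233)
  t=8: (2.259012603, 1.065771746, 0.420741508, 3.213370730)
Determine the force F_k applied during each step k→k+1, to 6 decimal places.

step 0→1:
  ẍ = (ẋ'−ẋ)/dt = (1.764388304−1.895873282)/0.032985 = -3.986205
  θ̈ = (θ̇'−θ̇)/dt = (1.959247924−1.856253157)/0.032985 = 3.122473
  sinθ=-0.169292, cosθ=0.985566
  F = (M+m)·ẍ + m·l·cosθ·θ̈ − m·l·sinθ·θ̇² = -8.038761 + 0.554955 − -0.105192 = -7.378614
step 1→2:
  ẍ = (ẋ'−ẋ)/dt = (1.615424355−1.764388304)/0.032985 = -4.516112
  θ̈ = (θ̇'−θ̇)/dt = (2.114714867−1.959247924)/0.032985 = 4.713262
  sinθ=-0.108667, cosθ=0.994078
  F = (M+m)·ẍ + m·l·cosθ·θ̈ − m·l·sinθ·θ̇² = -9.107394 + 0.844919 − -0.075223 = -8.187252
step 2→3:
  ẍ = (ẋ'−ẋ)/dt = (1.439086518−1.615424355)/0.032985 = -5.346001
  θ̈ = (θ̇'−θ̇)/dt = (2.337549047−2.114714867)/0.032985 = 6.755622
  sinθ=-0.044242, cosθ=0.999021
  F = (M+m)·ẍ + m·l·cosθ·θ̈ − m·l·sinθ·θ̇² = -10.780986 + 1.217063 − -0.035679 = -9.528244
step 3→4:
  ẍ = (ẋ'−ẋ)/dt = (1.602537134−1.439086518)/0.032985 = 4.955301
  θ̈ = (θ̇'−θ̇)/dt = (2.123941311−2.337549047)/0.032985 = -6.475905
  sinθ=0.025495, cosθ=0.999675
  F = (M+m)·ẍ + m·l·cosθ·θ̈ − m·l·sinθ·θ̇² = 9.993084 + -1.167434 − 0.025121 = 8.800528
step 4→5:
  ẍ = (ẋ'−ẋ)/dt = (1.505874341−1.602537134)/0.032985 = -2.930508
  θ̈ = (θ̇'−θ̇)/dt = (2.301956608−2.123941311)/0.032985 = 5.396856
  sinθ=0.102422, cosθ=0.994741
  F = (M+m)·ẍ + m·l·cosθ·θ̈ − m·l·sinθ·θ̇² = -5.909793 + 0.968109 − 0.083320 = -5.025005
step 5→6:
  ẍ = (ẋ'−ẋ)/dt = (1.454786678−1.505874341)/0.032985 = -1.548815
  θ̈ = (θ̇'−θ̇)/dt = (2.447788187−2.301956608)/0.032985 = 4.421148
  sinθ=0.171803, cosθ=0.985131
  F = (M+m)·ẍ + m·l·cosθ·θ̈ − m·l·sinθ·θ̇² = -3.123410 + 0.785421 − 0.164172 = -2.502161
step 6→7:
  ẍ = (ẋ'−ẋ)/dt = (1.294495493−1.454786678)/0.032985 = -4.859517
  θ̈ = (θ̇'−θ̇)/dt = (2.771305233−2.447788187)/0.032985 = 9.808005
  sinθ=0.246037, cosθ=0.969260
  F = (M+m)·ẍ + m·l·cosθ·θ̈ − m·l·sinθ·θ̇² = -9.799922 + 1.714329 − 0.265841 = -8.351433
step 7→8:
  ẍ = (ẋ'−ẋ)/dt = (1.065771746−1.294495493)/0.032985 = -6.934175
  θ̈ = (θ̇'−θ̇)/dt = (3.213370730−2.771305233)/0.032985 = 13.402016
  sinθ=0.323409, cosθ=0.946259
  F = (M+m)·ẍ + m·l·cosθ·θ̈ − m·l·sinθ·θ̇² = -13.983768 + 2.286933 − 0.447913 = -12.144749

F_0 = -7.378614 N
F_1 = -8.187252 N
F_2 = -9.528244 N
F_3 = 8.800528 N
F_4 = -5.025005 N
F_5 = -2.502161 N
F_6 = -8.351433 N
F_7 = -12.144749 N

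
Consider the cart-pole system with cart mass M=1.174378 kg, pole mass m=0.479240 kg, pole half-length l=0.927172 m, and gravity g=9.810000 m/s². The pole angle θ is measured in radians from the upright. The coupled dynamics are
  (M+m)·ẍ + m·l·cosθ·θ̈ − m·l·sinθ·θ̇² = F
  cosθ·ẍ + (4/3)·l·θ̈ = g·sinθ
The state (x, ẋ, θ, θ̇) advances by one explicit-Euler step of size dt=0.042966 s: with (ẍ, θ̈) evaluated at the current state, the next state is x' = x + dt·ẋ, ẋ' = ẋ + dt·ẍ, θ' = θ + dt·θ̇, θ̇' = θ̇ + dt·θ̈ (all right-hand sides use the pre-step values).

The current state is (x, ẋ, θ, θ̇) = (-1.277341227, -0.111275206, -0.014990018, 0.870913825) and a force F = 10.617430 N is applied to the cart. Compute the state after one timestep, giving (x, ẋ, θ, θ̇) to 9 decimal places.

sinθ=-0.014989457, cosθ=0.999887652
temp = (F + m·l·θ̇²·sinθ)/(M+m) = (10.617430 + -0.005051840)/1.653618 = 6.417672134
θ̈ = (g·sinθ − cosθ·temp)/(l·(4/3 − m·cos²θ/(M+m))) = -6.783910321
ẍ = temp − m·l·θ̈·cosθ/(M+m) = 8.240348153
Euler: x'=-1.277341227+0.042966·-0.111275206=-1.282122278, ẋ'=-0.111275206+0.042966·8.240348153=0.242779593
       θ'=-0.014990018+0.042966·0.870913825=0.022429665, θ̇'=0.870913825+0.042966·-6.783910321=0.579436334

(-1.282122278, 0.242779593, 0.022429665, 0.579436334)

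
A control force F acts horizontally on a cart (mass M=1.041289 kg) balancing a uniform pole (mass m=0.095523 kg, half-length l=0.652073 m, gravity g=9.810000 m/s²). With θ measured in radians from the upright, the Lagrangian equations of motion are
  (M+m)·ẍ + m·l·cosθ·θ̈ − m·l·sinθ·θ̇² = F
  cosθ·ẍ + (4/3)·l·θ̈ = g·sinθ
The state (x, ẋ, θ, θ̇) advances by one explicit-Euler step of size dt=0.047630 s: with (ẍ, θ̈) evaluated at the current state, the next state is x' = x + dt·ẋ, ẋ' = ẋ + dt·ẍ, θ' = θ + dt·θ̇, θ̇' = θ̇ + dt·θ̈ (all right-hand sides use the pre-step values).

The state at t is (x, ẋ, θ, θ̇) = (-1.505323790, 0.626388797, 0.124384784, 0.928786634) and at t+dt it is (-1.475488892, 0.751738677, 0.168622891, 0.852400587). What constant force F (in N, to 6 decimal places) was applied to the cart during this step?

ẍ = (ẋ'−ẋ)/dt = (0.751738677−0.626388797)/0.047630 = 2.631742
θ̈ = (θ̇'−θ̇)/dt = (0.852400587−0.928786634)/0.047630 = -1.603738
sinθ=0.124064, cosθ=0.992274
F = (M+m)·ẍ + m·l·cosθ·θ̈ − m·l·sinθ·θ̇² = 2.991796 + -0.099122 − 0.006666 = 2.886008

F = 2.886008 N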